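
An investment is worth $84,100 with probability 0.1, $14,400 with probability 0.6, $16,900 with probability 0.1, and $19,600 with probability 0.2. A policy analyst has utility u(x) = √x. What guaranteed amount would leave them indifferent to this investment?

E[u] = 0.1·√84100 + 0.6·√14400 + 0.1·√16900 + 0.2·√19600 = 0.1·290 + 0.6·120 + 0.1·130 + 0.2·140 = 142
CE = (142)² = 20164

$20,164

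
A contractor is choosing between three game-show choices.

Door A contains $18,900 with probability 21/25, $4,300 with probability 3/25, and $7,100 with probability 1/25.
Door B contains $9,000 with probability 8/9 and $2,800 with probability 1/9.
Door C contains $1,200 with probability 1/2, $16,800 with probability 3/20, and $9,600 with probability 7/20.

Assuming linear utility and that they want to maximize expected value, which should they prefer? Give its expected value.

Door A ($16,676)

Door A = 21/25 × 18900 + 3/25 × 4300 + 1/25 × 7100 = 15876 + 516 + 284 = 16676
Door B = 8/9 × 9000 + 1/9 × 2800 = 8000 + 311.1111 = 8311.1111
Door C = 1/2 × 1200 + 3/20 × 16800 + 7/20 × 9600 = 600 + 2520 + 3360 = 6480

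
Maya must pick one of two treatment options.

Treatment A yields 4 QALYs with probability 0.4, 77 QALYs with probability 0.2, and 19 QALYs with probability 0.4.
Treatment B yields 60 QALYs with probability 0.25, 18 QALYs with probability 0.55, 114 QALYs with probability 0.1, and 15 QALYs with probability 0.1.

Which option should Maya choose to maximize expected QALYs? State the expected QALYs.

Treatment A = 0.4 × 4 + 0.2 × 77 + 0.4 × 19 = 1.6 + 15.4 + 7.6 = 24.6
Treatment B = 0.25 × 60 + 0.55 × 18 + 0.1 × 114 + 0.1 × 15 = 15 + 9.9 + 11.4 + 1.5 = 37.8

Treatment B (37.8 QALYs)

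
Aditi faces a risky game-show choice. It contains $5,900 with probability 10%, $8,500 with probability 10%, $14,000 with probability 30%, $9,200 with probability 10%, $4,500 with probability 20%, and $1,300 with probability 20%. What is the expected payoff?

$7,720

EV = 0.1 × 5900 + 0.1 × 8500 + 0.3 × 14000 + 0.1 × 9200 + 0.2 × 4500 + 0.2 × 1300 = 590 + 850 + 4200 + 920 + 900 + 260 = 7720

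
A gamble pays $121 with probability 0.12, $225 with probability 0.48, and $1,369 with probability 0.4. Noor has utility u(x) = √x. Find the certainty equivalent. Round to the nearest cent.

$543.82

E[u] = 0.12·√121 + 0.48·√225 + 0.4·√1369 = 0.12·11 + 0.48·15 + 0.4·37 = 23.32
CE = (23.32)² = 543.8224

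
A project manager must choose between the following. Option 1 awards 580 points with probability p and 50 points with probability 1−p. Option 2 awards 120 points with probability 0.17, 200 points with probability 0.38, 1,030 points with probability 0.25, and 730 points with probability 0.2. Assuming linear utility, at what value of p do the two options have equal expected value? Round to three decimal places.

p = 0.849

EV(Option 2) = 0.17 × 120 + 0.38 × 200 + 0.25 × 1030 + 0.2 × 730 = 20.4 + 76 + 257.5 + 146 = 499.9
p·580 + (1−p)·50 = 499.9
530p + 50 = 499.9
p = (499.9 − 50) / 530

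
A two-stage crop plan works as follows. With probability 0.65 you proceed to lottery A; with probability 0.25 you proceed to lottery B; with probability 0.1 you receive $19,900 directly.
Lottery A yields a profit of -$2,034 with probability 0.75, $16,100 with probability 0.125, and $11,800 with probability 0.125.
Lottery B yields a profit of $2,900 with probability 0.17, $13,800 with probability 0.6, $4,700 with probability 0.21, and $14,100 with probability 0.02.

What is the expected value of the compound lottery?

EV(A) = 0.75 × (-2034) + 0.125 × 16100 + 0.125 × 11800 = -1525.5 + 2012.5 + 1475 = 1962
EV(B) = 0.17 × 2900 + 0.6 × 13800 + 0.21 × 4700 + 0.02 × 14100 = 493 + 8280 + 987 + 282 = 10042
Branch C: 19900 (certain)
Overall = 0.65 × 1962 + 0.25 × 10042 + 0.1 × 19900 = 1275.3 + 2510.5 + 1990 = 5775.8

$5,775.80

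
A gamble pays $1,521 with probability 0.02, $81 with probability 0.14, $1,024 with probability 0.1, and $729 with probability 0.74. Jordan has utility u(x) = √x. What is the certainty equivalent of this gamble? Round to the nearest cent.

E[u] = 0.02·√1521 + 0.14·√81 + 0.1·√1024 + 0.74·√729 = 0.02·39 + 0.14·9 + 0.1·32 + 0.74·27 = 25.22
CE = (25.22)² = 636.0484

$636.05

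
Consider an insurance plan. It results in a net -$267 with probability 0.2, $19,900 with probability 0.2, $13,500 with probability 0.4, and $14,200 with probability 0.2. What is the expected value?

EV = 0.2 × (-267) + 0.2 × 19900 + 0.4 × 13500 + 0.2 × 14200 = -53.4 + 3980 + 5400 + 2840 = 12166.6

$12,166.60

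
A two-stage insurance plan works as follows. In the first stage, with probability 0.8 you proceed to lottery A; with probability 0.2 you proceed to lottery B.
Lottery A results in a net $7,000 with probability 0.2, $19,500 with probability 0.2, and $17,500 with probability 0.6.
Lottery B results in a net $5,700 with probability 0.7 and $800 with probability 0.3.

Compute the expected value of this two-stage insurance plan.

EV(A) = 0.2 × 7000 + 0.2 × 19500 + 0.6 × 17500 = 1400 + 3900 + 10500 = 15800
EV(B) = 0.7 × 5700 + 0.3 × 800 = 3990 + 240 = 4230
Overall = 0.8 × 15800 + 0.2 × 4230 = 12640 + 846 = 13486

$13,486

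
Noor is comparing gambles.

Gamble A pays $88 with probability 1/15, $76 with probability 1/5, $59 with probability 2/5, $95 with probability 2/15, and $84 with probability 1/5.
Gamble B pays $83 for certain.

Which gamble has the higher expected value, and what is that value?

Gamble A = 1/15 × 88 + 1/5 × 76 + 2/5 × 59 + 2/15 × 95 + 1/5 × 84 = 5.8667 + 15.2 + 23.6 + 12.6667 + 16.8 = 74.1333
Gamble B: 83 (certain)

Gamble B ($83)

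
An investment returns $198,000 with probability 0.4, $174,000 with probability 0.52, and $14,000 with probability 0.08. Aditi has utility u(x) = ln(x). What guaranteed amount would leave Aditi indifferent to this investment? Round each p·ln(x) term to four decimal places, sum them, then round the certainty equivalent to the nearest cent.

$149,761.60

E[u] = 0.4·ln(198000) + 0.52·ln(174000) + 0.08·ln(14000) = 4.8784 + 6.2747 + 0.7637 = 11.9168
CE = e^11.9168 ≈ 149761.60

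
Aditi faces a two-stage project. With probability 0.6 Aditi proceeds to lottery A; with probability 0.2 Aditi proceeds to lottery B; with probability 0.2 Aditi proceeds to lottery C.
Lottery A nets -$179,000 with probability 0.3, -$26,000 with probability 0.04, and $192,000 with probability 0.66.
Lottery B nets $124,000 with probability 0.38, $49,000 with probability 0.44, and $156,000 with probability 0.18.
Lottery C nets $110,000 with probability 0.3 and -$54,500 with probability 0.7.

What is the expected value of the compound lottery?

$61,510

EV(A) = 0.3 × (-179000) + 0.04 × (-26000) + 0.66 × 192000 = -53700 − 1040 + 126720 = 71980
EV(B) = 0.38 × 124000 + 0.44 × 49000 + 0.18 × 156000 = 47120 + 21560 + 28080 = 96760
EV(C) = 0.3 × 110000 + 0.7 × (-54500) = 33000 − 38150 = -5150
Overall = 0.6 × 71980 + 0.2 × 96760 + 0.2 × (-5150) = 43188 + 19352 − 1030 = 61510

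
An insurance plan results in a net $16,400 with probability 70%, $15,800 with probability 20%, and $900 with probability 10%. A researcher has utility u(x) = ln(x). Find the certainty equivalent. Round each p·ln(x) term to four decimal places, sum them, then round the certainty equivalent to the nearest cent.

E[u] = 0.7·ln(16400) + 0.2·ln(15800) + 0.1·ln(900) = 6.7935 + 1.9336 + 0.6802 = 9.4073
CE = e^9.4073 ≈ 12176.95

$12,176.95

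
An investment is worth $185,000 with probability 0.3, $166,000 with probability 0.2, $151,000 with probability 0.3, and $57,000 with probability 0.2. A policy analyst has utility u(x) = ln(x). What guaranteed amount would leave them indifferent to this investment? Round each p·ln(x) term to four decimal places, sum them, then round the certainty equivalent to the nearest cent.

$134,591.56

E[u] = 0.3·ln(185000) + 0.2·ln(166000) + 0.3·ln(151000) + 0.2·ln(57000) = 3.6384 + 2.4039 + 3.5775 + 2.1902 = 11.8100
CE = e^11.8100 ≈ 134591.56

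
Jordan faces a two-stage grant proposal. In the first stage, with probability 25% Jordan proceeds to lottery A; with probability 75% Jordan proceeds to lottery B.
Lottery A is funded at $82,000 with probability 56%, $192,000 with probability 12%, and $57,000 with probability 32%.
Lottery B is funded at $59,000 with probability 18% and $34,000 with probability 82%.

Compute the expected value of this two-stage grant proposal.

$50,675

EV(A) = 0.56 × 82000 + 0.12 × 192000 + 0.32 × 57000 = 45920 + 23040 + 18240 = 87200
EV(B) = 0.18 × 59000 + 0.82 × 34000 = 10620 + 27880 = 38500
Overall = 0.25 × 87200 + 0.75 × 38500 = 21800 + 28875 = 50675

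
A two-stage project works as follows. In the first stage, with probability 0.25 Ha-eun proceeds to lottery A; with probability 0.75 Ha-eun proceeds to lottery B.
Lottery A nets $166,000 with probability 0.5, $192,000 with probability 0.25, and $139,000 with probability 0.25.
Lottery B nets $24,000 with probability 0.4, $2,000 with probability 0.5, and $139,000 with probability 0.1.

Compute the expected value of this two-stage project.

EV(A) = 0.5 × 166000 + 0.25 × 192000 + 0.25 × 139000 = 83000 + 48000 + 34750 = 165750
EV(B) = 0.4 × 24000 + 0.5 × 2000 + 0.1 × 139000 = 9600 + 1000 + 13900 = 24500
Overall = 0.25 × 165750 + 0.75 × 24500 = 41437.5 + 18375 = 59812.5

$59,812.50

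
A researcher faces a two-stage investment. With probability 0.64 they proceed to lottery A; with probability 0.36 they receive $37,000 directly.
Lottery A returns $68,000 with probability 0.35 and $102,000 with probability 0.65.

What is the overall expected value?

$70,984

EV(A) = 0.35 × 68000 + 0.65 × 102000 = 23800 + 66300 = 90100
Branch B: 37000 (certain)
Overall = 0.64 × 90100 + 0.36 × 37000 = 57664 + 13320 = 70984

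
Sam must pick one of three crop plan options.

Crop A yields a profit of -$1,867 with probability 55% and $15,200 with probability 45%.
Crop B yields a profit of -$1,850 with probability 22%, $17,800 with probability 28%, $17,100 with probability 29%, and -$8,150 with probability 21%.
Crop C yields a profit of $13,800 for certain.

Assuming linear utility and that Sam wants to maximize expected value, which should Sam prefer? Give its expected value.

Crop C ($13,800)

Crop A = 0.55 × (-1867) + 0.45 × 15200 = -1026.85 + 6840 = 5813.15
Crop B = 0.22 × (-1850) + 0.28 × 17800 + 0.29 × 17100 + 0.21 × (-8150) = -407 + 4984 + 4959 − 1711.5 = 7824.5
Crop C: 13800 (certain)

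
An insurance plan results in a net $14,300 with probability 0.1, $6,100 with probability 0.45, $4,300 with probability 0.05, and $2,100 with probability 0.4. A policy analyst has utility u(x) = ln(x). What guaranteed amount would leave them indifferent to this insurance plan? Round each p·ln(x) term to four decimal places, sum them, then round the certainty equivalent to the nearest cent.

$4,260.75

E[u] = 0.1·ln(14300) + 0.45·ln(6100) + 0.05·ln(4300) + 0.4·ln(2100) = 0.9568 + 3.9222 + 0.4183 + 3.0599 = 8.3572
CE = e^8.3572 ≈ 4260.75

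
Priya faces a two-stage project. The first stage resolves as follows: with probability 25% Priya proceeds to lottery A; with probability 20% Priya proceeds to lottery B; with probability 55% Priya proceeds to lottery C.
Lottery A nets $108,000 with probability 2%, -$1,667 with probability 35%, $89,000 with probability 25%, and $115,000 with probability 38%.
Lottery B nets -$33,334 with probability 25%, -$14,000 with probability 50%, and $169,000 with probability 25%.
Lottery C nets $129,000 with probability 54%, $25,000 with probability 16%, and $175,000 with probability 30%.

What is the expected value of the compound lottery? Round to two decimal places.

$91,652.94

EV(A) = 0.02 × 108000 + 0.35 × (-1667) + 0.25 × 89000 + 0.38 × 115000 = 2160 − 583.45 + 22250 + 43700 = 67526.55
EV(B) = 0.25 × (-33334) + 0.5 × (-14000) + 0.25 × 169000 = -8333.5 − 7000 + 42250 = 26916.5
EV(C) = 0.54 × 129000 + 0.16 × 25000 + 0.3 × 175000 = 69660 + 4000 + 52500 = 126160
Overall = 0.25 × 67526.55 + 0.2 × 26916.5 + 0.55 × 126160 = 16881.6375 + 5383.3 + 69388 = 91652.9375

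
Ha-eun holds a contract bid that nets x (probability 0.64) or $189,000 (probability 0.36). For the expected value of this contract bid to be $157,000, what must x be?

x = $139,000

0.64·x + 0.36·189000 = 157000
0.64·x = 157000 − 68040 = 88960
x = 88960 / 0.64 = 139000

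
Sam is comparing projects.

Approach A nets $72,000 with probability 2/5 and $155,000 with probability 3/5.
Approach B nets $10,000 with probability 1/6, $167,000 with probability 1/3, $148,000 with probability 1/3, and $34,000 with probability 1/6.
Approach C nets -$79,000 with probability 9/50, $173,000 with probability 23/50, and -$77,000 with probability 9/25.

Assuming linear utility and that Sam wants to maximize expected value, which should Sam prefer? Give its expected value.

Approach A = 2/5 × 72000 + 3/5 × 155000 = 28800 + 93000 = 121800
Approach B = 1/6 × 10000 + 1/3 × 167000 + 1/3 × 148000 + 1/6 × 34000 = 1666.6667 + 55666.6667 + 49333.3333 + 5666.6667 = 112333.3333
Approach C = 9/50 × (-79000) + 23/50 × 173000 + 9/25 × (-77000) = -14220 + 79580 − 27720 = 37640

Approach A ($121,800)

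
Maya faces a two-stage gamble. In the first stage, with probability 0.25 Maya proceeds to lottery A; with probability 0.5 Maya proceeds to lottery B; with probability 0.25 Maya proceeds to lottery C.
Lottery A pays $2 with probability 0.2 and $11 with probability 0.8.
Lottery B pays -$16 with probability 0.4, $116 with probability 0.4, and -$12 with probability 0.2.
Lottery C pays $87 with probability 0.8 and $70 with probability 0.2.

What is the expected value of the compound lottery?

EV(A) = 0.2 × 2 + 0.8 × 11 = 0.4 + 8.8 = 9.2
EV(B) = 0.4 × (-16) + 0.4 × 116 + 0.2 × (-12) = -6.4 + 46.4 − 2.4 = 37.6
EV(C) = 0.8 × 87 + 0.2 × 70 = 69.6 + 14 = 83.6
Overall = 0.25 × 9.2 + 0.5 × 37.6 + 0.25 × 83.6 = 2.3 + 18.8 + 20.9 = 42

$42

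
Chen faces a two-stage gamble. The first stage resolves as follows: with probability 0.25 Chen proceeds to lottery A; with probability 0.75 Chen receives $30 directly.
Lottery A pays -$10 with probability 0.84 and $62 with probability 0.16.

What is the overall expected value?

EV(A) = 0.84 × (-10) + 0.16 × 62 = -8.4 + 9.92 = 1.52
Branch B: 30 (certain)
Overall = 0.25 × 1.52 + 0.75 × 30 = 0.38 + 22.5 = 22.88

$22.88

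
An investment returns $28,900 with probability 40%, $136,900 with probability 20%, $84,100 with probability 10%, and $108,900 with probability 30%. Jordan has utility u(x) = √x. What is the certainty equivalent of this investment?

$72,900

E[u] = 0.4·√28900 + 0.2·√136900 + 0.1·√84100 + 0.3·√108900 = 0.4·170 + 0.2·370 + 0.1·290 + 0.3·330 = 270
CE = (270)² = 72900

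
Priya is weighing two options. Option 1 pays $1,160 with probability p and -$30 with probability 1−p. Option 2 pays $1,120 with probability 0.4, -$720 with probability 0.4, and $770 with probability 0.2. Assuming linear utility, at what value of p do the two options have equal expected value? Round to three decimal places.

EV(Option 2) = 0.4 × 1120 + 0.4 × (-720) + 0.2 × 770 = 448 − 288 + 154 = 314
p·1160 + (1−p)·(-30) = 314
1190p − 30 = 314
p = (314 + 30) / 1190

p = 0.289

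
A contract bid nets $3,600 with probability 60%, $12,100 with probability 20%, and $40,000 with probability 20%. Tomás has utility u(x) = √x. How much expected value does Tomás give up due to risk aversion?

$2,976

E[u] = 0.6·√3600 + 0.2·√12100 + 0.2·√40000 = 0.6·60 + 0.2·110 + 0.2·200 = 98
CE = (98)² = 9604
Risk premium = EV − CE = 12580 − 9604 = 2976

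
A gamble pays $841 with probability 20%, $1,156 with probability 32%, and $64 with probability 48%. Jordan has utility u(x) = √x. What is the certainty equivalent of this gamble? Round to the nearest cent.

$421.07

E[u] = 0.2·√841 + 0.32·√1156 + 0.48·√64 = 0.2·29 + 0.32·34 + 0.48·8 = 20.52
CE = (20.52)² = 421.0704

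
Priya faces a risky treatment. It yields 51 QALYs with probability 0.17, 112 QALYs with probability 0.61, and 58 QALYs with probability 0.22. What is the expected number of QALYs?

EV = 0.17 × 51 + 0.61 × 112 + 0.22 × 58 = 8.67 + 68.32 + 12.76 = 89.75

89.75 QALYs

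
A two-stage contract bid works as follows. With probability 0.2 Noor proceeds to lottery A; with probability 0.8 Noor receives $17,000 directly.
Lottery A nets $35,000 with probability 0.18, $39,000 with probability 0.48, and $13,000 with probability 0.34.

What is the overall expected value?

EV(A) = 0.18 × 35000 + 0.48 × 39000 + 0.34 × 13000 = 6300 + 18720 + 4420 = 29440
Branch B: 17000 (certain)
Overall = 0.2 × 29440 + 0.8 × 17000 = 5888 + 13600 = 19488

$19,488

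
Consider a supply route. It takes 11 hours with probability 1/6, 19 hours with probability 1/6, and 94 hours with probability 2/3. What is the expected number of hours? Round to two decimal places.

67.67 hours

EV = 1/6 × 11 + 1/6 × 19 + 2/3 × 94 = 1.8333 + 3.1667 + 62.6667 = 67.6667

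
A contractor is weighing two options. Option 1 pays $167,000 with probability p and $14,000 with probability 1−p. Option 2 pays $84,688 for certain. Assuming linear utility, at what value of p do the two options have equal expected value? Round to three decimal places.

p·167000 + (1−p)·14000 = 84688
153000p + 14000 = 84688
p = (84688 − 14000) / 153000

p = 0.462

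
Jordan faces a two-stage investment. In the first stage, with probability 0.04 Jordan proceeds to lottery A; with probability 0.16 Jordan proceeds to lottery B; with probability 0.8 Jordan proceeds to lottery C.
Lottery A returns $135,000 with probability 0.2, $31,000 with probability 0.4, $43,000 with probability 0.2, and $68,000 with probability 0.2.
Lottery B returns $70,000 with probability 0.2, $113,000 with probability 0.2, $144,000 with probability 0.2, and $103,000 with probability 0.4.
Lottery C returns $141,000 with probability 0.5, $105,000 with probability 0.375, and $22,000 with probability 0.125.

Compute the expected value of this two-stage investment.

EV(A) = 0.2 × 135000 + 0.4 × 31000 + 0.2 × 43000 + 0.2 × 68000 = 27000 + 12400 + 8600 + 13600 = 61600
EV(B) = 0.2 × 70000 + 0.2 × 113000 + 0.2 × 144000 + 0.4 × 103000 = 14000 + 22600 + 28800 + 41200 = 106600
EV(C) = 0.5 × 141000 + 0.375 × 105000 + 0.125 × 22000 = 70500 + 39375 + 2750 = 112625
Overall = 0.04 × 61600 + 0.16 × 106600 + 0.8 × 112625 = 2464 + 17056 + 90100 = 109620

$109,620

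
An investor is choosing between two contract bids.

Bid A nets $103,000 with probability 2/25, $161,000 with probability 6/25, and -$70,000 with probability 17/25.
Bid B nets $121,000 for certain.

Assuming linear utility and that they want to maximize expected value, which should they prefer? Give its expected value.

Bid A = 2/25 × 103000 + 6/25 × 161000 + 17/25 × (-70000) = 8240 + 38640 − 47600 = -720
Bid B: 121000 (certain)

Bid B ($121,000)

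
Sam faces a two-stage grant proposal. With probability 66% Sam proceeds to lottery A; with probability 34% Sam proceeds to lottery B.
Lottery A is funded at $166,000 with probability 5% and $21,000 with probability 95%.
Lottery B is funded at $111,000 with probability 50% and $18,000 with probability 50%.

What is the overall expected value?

$40,575

EV(A) = 0.05 × 166000 + 0.95 × 21000 = 8300 + 19950 = 28250
EV(B) = 0.5 × 111000 + 0.5 × 18000 = 55500 + 9000 = 64500
Overall = 0.66 × 28250 + 0.34 × 64500 = 18645 + 21930 = 40575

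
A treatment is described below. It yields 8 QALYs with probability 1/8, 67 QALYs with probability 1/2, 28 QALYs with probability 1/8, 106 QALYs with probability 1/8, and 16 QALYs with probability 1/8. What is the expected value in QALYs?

EV = 1/8 × 8 + 1/2 × 67 + 1/8 × 28 + 1/8 × 106 + 1/8 × 16 = 1 + 33.5 + 3.5 + 13.25 + 2 = 53.25

53.25 QALYs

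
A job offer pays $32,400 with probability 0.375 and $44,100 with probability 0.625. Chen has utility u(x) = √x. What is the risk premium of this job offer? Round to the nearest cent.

E[u] = 0.375·√32400 + 0.625·√44100 = 0.375·180 + 0.625·210 = 198.75
CE = (198.75)² = 39501.5625
Risk premium = EV − CE = 39712.5 − 39501.5625 = 210.9375

$210.94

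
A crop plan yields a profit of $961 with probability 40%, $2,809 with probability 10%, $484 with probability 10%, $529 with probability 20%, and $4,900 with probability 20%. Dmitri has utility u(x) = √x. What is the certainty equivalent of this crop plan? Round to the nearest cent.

E[u] = 0.4·√961 + 0.1·√2809 + 0.1·√484 + 0.2·√529 + 0.2·√4900 = 0.4·31 + 0.1·53 + 0.1·22 + 0.2·23 + 0.2·70 = 38.5
CE = (38.5)² = 1482.25

$1,482.25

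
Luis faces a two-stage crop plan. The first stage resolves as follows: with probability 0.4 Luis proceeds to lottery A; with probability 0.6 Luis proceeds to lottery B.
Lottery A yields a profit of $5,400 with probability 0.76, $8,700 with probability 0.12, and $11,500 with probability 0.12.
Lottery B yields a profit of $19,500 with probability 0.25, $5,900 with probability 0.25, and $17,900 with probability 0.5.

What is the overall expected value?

EV(A) = 0.76 × 5400 + 0.12 × 8700 + 0.12 × 11500 = 4104 + 1044 + 1380 = 6528
EV(B) = 0.25 × 19500 + 0.25 × 5900 + 0.5 × 17900 = 4875 + 1475 + 8950 = 15300
Overall = 0.4 × 6528 + 0.6 × 15300 = 2611.2 + 9180 = 11791.2

$11,791.20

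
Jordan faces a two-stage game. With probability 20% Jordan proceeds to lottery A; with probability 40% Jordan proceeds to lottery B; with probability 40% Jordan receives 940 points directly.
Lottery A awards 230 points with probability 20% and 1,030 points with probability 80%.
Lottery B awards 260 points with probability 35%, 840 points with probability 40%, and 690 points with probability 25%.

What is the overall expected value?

EV(A) = 0.2 × 230 + 0.8 × 1030 = 46 + 824 = 870
EV(B) = 0.35 × 260 + 0.4 × 840 + 0.25 × 690 = 91 + 336 + 172.5 = 599.5
Branch C: 940 (certain)
Overall = 0.2 × 870 + 0.4 × 599.5 + 0.4 × 940 = 174 + 239.8 + 376 = 789.8

789.8 points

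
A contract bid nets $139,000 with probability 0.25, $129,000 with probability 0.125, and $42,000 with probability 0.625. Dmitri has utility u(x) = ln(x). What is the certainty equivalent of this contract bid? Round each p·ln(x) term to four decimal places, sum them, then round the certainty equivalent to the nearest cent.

$65,179.48

E[u] = 0.25·ln(139000) + 0.125·ln(129000) + 0.625·ln(42000) = 2.9606 + 1.4709 + 6.6534 = 11.0849
CE = e^11.0849 ≈ 65179.48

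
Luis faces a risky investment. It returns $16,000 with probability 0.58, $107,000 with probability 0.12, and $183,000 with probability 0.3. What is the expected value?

EV = 0.58 × 16000 + 0.12 × 107000 + 0.3 × 183000 = 9280 + 12840 + 54900 = 77020

$77,020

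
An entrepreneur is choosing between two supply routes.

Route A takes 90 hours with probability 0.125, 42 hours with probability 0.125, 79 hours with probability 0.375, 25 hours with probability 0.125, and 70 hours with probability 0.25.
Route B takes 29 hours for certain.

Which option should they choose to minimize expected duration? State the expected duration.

Route B (29 hours)

Route A = 0.125 × 90 + 0.125 × 42 + 0.375 × 79 + 0.125 × 25 + 0.25 × 70 = 11.25 + 5.25 + 29.625 + 3.125 + 17.5 = 66.75
Route B: 29 (certain)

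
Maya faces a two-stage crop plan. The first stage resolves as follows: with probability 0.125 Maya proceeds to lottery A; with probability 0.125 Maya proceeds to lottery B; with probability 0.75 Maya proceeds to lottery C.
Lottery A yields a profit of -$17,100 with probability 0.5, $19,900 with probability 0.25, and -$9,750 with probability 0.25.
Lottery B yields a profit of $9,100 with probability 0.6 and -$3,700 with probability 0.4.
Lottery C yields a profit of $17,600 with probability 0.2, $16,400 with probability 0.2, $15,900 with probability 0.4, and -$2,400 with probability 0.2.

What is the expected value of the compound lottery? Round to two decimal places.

EV(A) = 0.5 × (-17100) + 0.25 × 19900 + 0.25 × (-9750) = -8550 + 4975 − 2437.5 = -6012.5
EV(B) = 0.6 × 9100 + 0.4 × (-3700) = 5460 − 1480 = 3980
EV(C) = 0.2 × 17600 + 0.2 × 16400 + 0.4 × 15900 + 0.2 × (-2400) = 3520 + 3280 + 6360 − 480 = 12680
Overall = 0.125 × (-6012.5) + 0.125 × 3980 + 0.75 × 12680 = -751.5625 + 497.5 + 9510 = 9255.9375

$9,255.94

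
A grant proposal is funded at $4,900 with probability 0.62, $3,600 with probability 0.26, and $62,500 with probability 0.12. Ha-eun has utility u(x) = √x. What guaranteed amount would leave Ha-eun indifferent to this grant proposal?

$7,921

E[u] = 0.62·√4900 + 0.26·√3600 + 0.12·√62500 = 0.62·70 + 0.26·60 + 0.12·250 = 89
CE = (89)² = 7921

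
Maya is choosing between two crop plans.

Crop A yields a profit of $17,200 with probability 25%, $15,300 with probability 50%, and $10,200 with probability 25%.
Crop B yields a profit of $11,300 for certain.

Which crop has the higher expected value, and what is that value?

Crop A = 0.25 × 17200 + 0.5 × 15300 + 0.25 × 10200 = 4300 + 7650 + 2550 = 14500
Crop B: 11300 (certain)

Crop A ($14,500)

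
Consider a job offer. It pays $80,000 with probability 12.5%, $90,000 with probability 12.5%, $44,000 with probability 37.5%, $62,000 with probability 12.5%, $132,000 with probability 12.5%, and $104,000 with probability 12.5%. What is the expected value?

$75,000

EV = 0.125 × 80000 + 0.125 × 90000 + 0.375 × 44000 + 0.125 × 62000 + 0.125 × 132000 + 0.125 × 104000 = 10000 + 11250 + 16500 + 7750 + 16500 + 13000 = 75000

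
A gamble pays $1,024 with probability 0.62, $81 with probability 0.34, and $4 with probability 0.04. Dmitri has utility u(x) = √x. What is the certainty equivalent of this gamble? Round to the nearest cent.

E[u] = 0.62·√1024 + 0.34·√81 + 0.04·√4 = 0.62·32 + 0.34·9 + 0.04·2 = 22.98
CE = (22.98)² = 528.0804

$528.08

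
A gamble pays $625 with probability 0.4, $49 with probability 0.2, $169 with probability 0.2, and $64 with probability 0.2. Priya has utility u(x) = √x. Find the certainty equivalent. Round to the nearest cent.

E[u] = 0.4·√625 + 0.2·√49 + 0.2·√169 + 0.2·√64 = 0.4·25 + 0.2·7 + 0.2·13 + 0.2·8 = 15.6
CE = (15.6)² = 243.36

$243.36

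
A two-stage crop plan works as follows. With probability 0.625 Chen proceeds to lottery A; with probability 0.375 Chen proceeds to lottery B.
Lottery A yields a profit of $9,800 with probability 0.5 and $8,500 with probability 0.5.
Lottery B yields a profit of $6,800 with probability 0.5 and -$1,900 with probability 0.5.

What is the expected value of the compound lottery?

$6,637.50

EV(A) = 0.5 × 9800 + 0.5 × 8500 = 4900 + 4250 = 9150
EV(B) = 0.5 × 6800 + 0.5 × (-1900) = 3400 − 950 = 2450
Overall = 0.625 × 9150 + 0.375 × 2450 = 5718.75 + 918.75 = 6637.5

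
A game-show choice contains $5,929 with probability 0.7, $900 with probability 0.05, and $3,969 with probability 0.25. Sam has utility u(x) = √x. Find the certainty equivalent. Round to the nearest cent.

$5,062.32

E[u] = 0.7·√5929 + 0.05·√900 + 0.25·√3969 = 0.7·77 + 0.05·30 + 0.25·63 = 71.15
CE = (71.15)² = 5062.3225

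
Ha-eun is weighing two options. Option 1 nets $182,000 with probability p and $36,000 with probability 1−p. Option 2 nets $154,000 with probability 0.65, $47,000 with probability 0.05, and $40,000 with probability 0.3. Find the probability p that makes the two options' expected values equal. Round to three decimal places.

EV(Option 2) = 0.65 × 154000 + 0.05 × 47000 + 0.3 × 40000 = 100100 + 2350 + 12000 = 114450
p·182000 + (1−p)·36000 = 114450
146000p + 36000 = 114450
p = (114450 − 36000) / 146000

p = 0.537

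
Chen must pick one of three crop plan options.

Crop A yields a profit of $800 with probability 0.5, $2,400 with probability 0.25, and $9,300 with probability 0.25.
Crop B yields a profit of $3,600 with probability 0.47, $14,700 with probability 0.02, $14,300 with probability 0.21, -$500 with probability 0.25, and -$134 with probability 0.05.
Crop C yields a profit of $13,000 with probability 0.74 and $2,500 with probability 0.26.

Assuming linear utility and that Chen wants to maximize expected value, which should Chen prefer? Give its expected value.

Crop C ($10,270)

Crop A = 0.5 × 800 + 0.25 × 2400 + 0.25 × 9300 = 400 + 600 + 2325 = 3325
Crop B = 0.47 × 3600 + 0.02 × 14700 + 0.21 × 14300 + 0.25 × (-500) + 0.05 × (-134) = 1692 + 294 + 3003 − 125 − 6.7 = 4857.3
Crop C = 0.74 × 13000 + 0.26 × 2500 = 9620 + 650 = 10270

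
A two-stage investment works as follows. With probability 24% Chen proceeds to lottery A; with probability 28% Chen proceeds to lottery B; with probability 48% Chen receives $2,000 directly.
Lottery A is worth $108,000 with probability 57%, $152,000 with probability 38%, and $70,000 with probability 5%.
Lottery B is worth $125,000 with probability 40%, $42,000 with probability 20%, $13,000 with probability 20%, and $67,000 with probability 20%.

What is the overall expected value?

EV(A) = 0.57 × 108000 + 0.38 × 152000 + 0.05 × 70000 = 61560 + 57760 + 3500 = 122820
EV(B) = 0.4 × 125000 + 0.2 × 42000 + 0.2 × 13000 + 0.2 × 67000 = 50000 + 8400 + 2600 + 13400 = 74400
Branch C: 2000 (certain)
Overall = 0.24 × 122820 + 0.28 × 74400 + 0.48 × 2000 = 29476.8 + 20832 + 960 = 51268.8

$51,268.80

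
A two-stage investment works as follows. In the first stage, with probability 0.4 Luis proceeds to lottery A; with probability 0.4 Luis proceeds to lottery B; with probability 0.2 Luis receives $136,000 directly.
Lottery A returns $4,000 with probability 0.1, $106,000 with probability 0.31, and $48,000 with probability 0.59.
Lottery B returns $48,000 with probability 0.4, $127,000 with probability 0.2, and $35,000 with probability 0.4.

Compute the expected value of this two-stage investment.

$75,272

EV(A) = 0.1 × 4000 + 0.31 × 106000 + 0.59 × 48000 = 400 + 32860 + 28320 = 61580
EV(B) = 0.4 × 48000 + 0.2 × 127000 + 0.4 × 35000 = 19200 + 25400 + 14000 = 58600
Branch C: 136000 (certain)
Overall = 0.4 × 61580 + 0.4 × 58600 + 0.2 × 136000 = 24632 + 23440 + 27200 = 75272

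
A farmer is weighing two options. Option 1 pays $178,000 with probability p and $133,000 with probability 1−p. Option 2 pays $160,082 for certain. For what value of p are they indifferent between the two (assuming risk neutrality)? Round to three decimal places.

p = 0.602

p·178000 + (1−p)·133000 = 160082
45000p + 133000 = 160082
p = (160082 − 133000) / 45000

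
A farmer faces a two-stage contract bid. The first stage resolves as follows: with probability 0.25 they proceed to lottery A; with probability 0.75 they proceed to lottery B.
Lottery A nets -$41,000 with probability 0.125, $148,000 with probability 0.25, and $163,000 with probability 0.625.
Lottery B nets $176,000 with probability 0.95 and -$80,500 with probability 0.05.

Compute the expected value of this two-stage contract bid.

$155,818.75

EV(A) = 0.125 × (-41000) + 0.25 × 148000 + 0.625 × 163000 = -5125 + 37000 + 101875 = 133750
EV(B) = 0.95 × 176000 + 0.05 × (-80500) = 167200 − 4025 = 163175
Overall = 0.25 × 133750 + 0.75 × 163175 = 33437.5 + 122381.25 = 155818.75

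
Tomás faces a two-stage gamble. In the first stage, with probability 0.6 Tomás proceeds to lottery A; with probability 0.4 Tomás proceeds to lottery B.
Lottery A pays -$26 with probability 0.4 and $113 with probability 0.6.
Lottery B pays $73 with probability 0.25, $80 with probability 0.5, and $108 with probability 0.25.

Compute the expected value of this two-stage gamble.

$68.54

EV(A) = 0.4 × (-26) + 0.6 × 113 = -10.4 + 67.8 = 57.4
EV(B) = 0.25 × 73 + 0.5 × 80 + 0.25 × 108 = 18.25 + 40 + 27 = 85.25
Overall = 0.6 × 57.4 + 0.4 × 85.25 = 34.44 + 34.1 = 68.54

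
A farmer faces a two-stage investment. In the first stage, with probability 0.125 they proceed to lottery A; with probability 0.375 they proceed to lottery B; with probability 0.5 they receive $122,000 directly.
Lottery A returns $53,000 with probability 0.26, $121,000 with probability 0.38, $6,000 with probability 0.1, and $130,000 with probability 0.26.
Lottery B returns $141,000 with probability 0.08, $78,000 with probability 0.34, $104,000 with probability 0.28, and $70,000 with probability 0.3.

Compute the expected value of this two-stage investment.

$105,740

EV(A) = 0.26 × 53000 + 0.38 × 121000 + 0.1 × 6000 + 0.26 × 130000 = 13780 + 45980 + 600 + 33800 = 94160
EV(B) = 0.08 × 141000 + 0.34 × 78000 + 0.28 × 104000 + 0.3 × 70000 = 11280 + 26520 + 29120 + 21000 = 87920
Branch C: 122000 (certain)
Overall = 0.125 × 94160 + 0.375 × 87920 + 0.5 × 122000 = 11770 + 32970 + 61000 = 105740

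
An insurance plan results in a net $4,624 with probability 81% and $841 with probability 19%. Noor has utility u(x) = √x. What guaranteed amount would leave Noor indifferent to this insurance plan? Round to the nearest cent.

$3,671.15

E[u] = 0.81·√4624 + 0.19·√841 = 0.81·68 + 0.19·29 = 60.59
CE = (60.59)² = 3671.1481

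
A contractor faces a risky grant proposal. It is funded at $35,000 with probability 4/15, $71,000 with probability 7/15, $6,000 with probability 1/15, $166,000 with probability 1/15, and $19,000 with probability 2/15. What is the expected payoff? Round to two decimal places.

EV = 4/15 × 35000 + 7/15 × 71000 + 1/15 × 6000 + 1/15 × 166000 + 2/15 × 19000 = 9333.3333 + 33133.3333 + 400 + 11066.6667 + 2533.3333 = 56466.6667

$56,466.67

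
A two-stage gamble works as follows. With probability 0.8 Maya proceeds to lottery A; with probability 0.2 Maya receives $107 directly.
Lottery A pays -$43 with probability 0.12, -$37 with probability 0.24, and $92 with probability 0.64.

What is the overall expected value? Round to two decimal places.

EV(A) = 0.12 × (-43) + 0.24 × (-37) + 0.64 × 92 = -5.16 − 8.88 + 58.88 = 44.84
Branch B: 107 (certain)
Overall = 0.8 × 44.84 + 0.2 × 107 = 35.872 + 21.4 = 57.272

$57.27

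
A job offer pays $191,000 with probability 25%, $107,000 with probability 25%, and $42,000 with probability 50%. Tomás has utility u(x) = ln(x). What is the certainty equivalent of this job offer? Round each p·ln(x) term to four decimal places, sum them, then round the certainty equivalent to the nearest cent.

$77,481.93

E[u] = 0.25·ln(191000) + 0.25·ln(107000) + 0.5·ln(42000) = 3.0400 + 2.8951 + 5.3227 = 11.2578
CE = e^11.2578 ≈ 77481.93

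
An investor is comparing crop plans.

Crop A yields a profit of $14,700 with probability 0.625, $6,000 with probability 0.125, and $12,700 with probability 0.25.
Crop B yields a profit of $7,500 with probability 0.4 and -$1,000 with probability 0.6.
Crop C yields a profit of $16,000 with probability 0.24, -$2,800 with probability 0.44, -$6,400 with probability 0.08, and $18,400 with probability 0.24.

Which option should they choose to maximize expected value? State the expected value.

Crop A = 0.625 × 14700 + 0.125 × 6000 + 0.25 × 12700 = 9187.5 + 750 + 3175 = 13112.5
Crop B = 0.4 × 7500 + 0.6 × (-1000) = 3000 − 600 = 2400
Crop C = 0.24 × 16000 + 0.44 × (-2800) + 0.08 × (-6400) + 0.24 × 18400 = 3840 − 1232 − 512 + 4416 = 6512

Crop A ($13,112.50)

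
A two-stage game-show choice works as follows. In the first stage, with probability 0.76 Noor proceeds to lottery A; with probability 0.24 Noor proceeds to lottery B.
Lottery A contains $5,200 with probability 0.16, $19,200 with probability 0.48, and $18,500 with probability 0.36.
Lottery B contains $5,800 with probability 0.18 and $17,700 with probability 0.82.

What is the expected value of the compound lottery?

EV(A) = 0.16 × 5200 + 0.48 × 19200 + 0.36 × 18500 = 832 + 9216 + 6660 = 16708
EV(B) = 0.18 × 5800 + 0.82 × 17700 = 1044 + 14514 = 15558
Overall = 0.76 × 16708 + 0.24 × 15558 = 12698.08 + 3733.92 = 16432

$16,432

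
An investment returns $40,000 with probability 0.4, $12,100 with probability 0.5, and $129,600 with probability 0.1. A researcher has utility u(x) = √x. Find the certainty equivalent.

$29,241

E[u] = 0.4·√40000 + 0.5·√12100 + 0.1·√129600 = 0.4·200 + 0.5·110 + 0.1·360 = 171
CE = (171)² = 29241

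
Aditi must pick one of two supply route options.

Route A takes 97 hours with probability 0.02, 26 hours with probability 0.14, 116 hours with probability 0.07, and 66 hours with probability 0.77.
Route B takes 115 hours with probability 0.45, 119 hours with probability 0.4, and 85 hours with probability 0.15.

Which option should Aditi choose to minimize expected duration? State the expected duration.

Route A (64.52 hours)

Route A = 0.02 × 97 + 0.14 × 26 + 0.07 × 116 + 0.77 × 66 = 1.94 + 3.64 + 8.12 + 50.82 = 64.52
Route B = 0.45 × 115 + 0.4 × 119 + 0.15 × 85 = 51.75 + 47.6 + 12.75 = 112.1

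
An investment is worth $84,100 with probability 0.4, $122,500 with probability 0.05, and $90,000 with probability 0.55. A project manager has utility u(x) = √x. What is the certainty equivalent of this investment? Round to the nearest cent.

$89,102.25

E[u] = 0.4·√84100 + 0.05·√122500 + 0.55·√90000 = 0.4·290 + 0.05·350 + 0.55·300 = 298.5
CE = (298.5)² = 89102.25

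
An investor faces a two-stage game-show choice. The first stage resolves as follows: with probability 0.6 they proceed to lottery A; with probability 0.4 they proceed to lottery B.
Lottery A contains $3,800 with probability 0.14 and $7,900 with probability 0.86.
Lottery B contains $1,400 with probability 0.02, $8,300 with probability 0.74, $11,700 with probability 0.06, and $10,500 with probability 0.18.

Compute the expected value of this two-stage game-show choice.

EV(A) = 0.14 × 3800 + 0.86 × 7900 = 532 + 6794 = 7326
EV(B) = 0.02 × 1400 + 0.74 × 8300 + 0.06 × 11700 + 0.18 × 10500 = 28 + 6142 + 702 + 1890 = 8762
Overall = 0.6 × 7326 + 0.4 × 8762 = 4395.6 + 3504.8 = 7900.4

$7,900.40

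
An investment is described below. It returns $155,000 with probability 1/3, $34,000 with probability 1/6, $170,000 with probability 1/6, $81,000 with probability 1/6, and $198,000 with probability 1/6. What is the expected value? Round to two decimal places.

$132,166.67

EV = 1/3 × 155000 + 1/6 × 34000 + 1/6 × 170000 + 1/6 × 81000 + 1/6 × 198000 = 51666.6667 + 5666.6667 + 28333.3333 + 13500 + 33000 = 132166.6667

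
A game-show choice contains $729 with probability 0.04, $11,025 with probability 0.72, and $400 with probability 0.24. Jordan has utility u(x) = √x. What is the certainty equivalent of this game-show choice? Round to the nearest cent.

$6,638.99

E[u] = 0.04·√729 + 0.72·√11025 + 0.24·√400 = 0.04·27 + 0.72·105 + 0.24·20 = 81.48
CE = (81.48)² = 6638.9904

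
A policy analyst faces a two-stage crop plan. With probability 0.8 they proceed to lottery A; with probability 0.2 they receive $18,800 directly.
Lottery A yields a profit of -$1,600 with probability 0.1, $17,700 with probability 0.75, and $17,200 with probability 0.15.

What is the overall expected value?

EV(A) = 0.1 × (-1600) + 0.75 × 17700 + 0.15 × 17200 = -160 + 13275 + 2580 = 15695
Branch B: 18800 (certain)
Overall = 0.8 × 15695 + 0.2 × 18800 = 12556 + 3760 = 16316

$16,316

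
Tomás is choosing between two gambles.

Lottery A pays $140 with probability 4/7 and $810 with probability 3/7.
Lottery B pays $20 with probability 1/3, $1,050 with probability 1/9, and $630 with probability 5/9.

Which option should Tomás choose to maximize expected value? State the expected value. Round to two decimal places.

Lottery A = 4/7 × 140 + 3/7 × 810 = 80 + 347.1429 = 427.1429
Lottery B = 1/3 × 20 + 1/9 × 1050 + 5/9 × 630 = 6.6667 + 116.6667 + 350 = 473.3333

Lottery B ($473.33)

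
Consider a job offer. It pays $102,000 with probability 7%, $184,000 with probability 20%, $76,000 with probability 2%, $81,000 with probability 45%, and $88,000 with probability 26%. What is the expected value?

EV = 0.07 × 102000 + 0.2 × 184000 + 0.02 × 76000 + 0.45 × 81000 + 0.26 × 88000 = 7140 + 36800 + 1520 + 36450 + 22880 = 104790

$104,790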